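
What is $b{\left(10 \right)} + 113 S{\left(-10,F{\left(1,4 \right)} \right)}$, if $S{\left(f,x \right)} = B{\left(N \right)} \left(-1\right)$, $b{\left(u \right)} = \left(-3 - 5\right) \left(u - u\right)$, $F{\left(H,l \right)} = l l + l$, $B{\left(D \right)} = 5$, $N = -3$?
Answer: $-565$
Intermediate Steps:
$F{\left(H,l \right)} = l + l^{2}$ ($F{\left(H,l \right)} = l^{2} + l = l + l^{2}$)
$b{\left(u \right)} = 0$ ($b{\left(u \right)} = \left(-8\right) 0 = 0$)
$S{\left(f,x \right)} = -5$ ($S{\left(f,x \right)} = 5 \left(-1\right) = -5$)
$b{\left(10 \right)} + 113 S{\left(-10,F{\left(1,4 \right)} \right)} = 0 + 113 \left(-5\right) = 0 - 565 = -565$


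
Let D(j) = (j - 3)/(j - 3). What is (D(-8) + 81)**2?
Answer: 6724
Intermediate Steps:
D(j) = 1 (D(j) = (-3 + j)/(-3 + j) = 1)
(D(-8) + 81)**2 = (1 + 81)**2 = 82**2 = 6724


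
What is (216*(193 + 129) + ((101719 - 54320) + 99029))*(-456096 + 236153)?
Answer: -47503289140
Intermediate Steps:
(216*(193 + 129) + ((101719 - 54320) + 99029))*(-456096 + 236153) = (216*322 + (47399 + 99029))*(-219943) = (69552 + 146428)*(-219943) = 215980*(-219943) = -47503289140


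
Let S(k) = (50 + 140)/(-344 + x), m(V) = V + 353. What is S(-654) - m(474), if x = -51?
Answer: -65371/79 ≈ -827.48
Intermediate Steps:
m(V) = 353 + V
S(k) = -38/79 (S(k) = (50 + 140)/(-344 - 51) = 190/(-395) = 190*(-1/395) = -38/79)
S(-654) - m(474) = -38/79 - (353 + 474) = -38/79 - 1*827 = -38/79 - 827 = -65371/79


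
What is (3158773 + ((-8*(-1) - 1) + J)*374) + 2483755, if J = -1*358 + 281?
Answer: 5616348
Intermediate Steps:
J = -77 (J = -358 + 281 = -77)
(3158773 + ((-8*(-1) - 1) + J)*374) + 2483755 = (3158773 + ((-8*(-1) - 1) - 77)*374) + 2483755 = (3158773 + ((8 - 1) - 77)*374) + 2483755 = (3158773 + (7 - 77)*374) + 2483755 = (3158773 - 70*374) + 2483755 = (3158773 - 26180) + 2483755 = 3132593 + 2483755 = 5616348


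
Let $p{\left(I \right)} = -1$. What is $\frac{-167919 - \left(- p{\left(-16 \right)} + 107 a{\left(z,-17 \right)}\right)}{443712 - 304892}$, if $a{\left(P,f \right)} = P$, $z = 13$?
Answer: $- \frac{169311}{138820} \approx -1.2196$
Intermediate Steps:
$\frac{-167919 - \left(- p{\left(-16 \right)} + 107 a{\left(z,-17 \right)}\right)}{443712 - 304892} = \frac{-167919 - 1392}{443712 - 304892} = \frac{-167919 - 1392}{138820} = \left(-167919 - 1392\right) \frac{1}{138820} = \left(-169311\right) \frac{1}{138820} = - \frac{169311}{138820}$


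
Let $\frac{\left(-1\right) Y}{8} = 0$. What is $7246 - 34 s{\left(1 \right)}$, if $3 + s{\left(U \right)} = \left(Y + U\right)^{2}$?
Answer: $7314$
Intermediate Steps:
$Y = 0$ ($Y = \left(-8\right) 0 = 0$)
$s{\left(U \right)} = -3 + U^{2}$ ($s{\left(U \right)} = -3 + \left(0 + U\right)^{2} = -3 + U^{2}$)
$7246 - 34 s{\left(1 \right)} = 7246 - 34 \left(-3 + 1^{2}\right) = 7246 - 34 \left(-3 + 1\right) = 7246 - 34 \left(-2\right) = 7246 - -68 = 7246 + 68 = 7314$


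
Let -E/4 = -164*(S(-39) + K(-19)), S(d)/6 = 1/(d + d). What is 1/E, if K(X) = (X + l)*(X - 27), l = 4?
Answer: 13/5883664 ≈ 2.2095e-6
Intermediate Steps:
K(X) = (-27 + X)*(4 + X) (K(X) = (X + 4)*(X - 27) = (4 + X)*(-27 + X) = (-27 + X)*(4 + X))
S(d) = 3/d (S(d) = 6/(d + d) = 6/((2*d)) = 6*(1/(2*d)) = 3/d)
E = 5883664/13 (E = -(-656)*(3/(-39) + (-108 + (-19)² - 23*(-19))) = -(-656)*(3*(-1/39) + (-108 + 361 + 437)) = -(-656)*(-1/13 + 690) = -(-656)*8969/13 = -4*(-1470916/13) = 5883664/13 ≈ 4.5259e+5)
1/E = 1/(5883664/13) = 13/5883664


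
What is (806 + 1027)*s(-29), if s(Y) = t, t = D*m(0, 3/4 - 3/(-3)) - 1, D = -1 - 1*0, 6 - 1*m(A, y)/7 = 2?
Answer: -53157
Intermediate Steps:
m(A, y) = 28 (m(A, y) = 42 - 7*2 = 42 - 14 = 28)
D = -1 (D = -1 + 0 = -1)
t = -29 (t = -1*28 - 1 = -28 - 1 = -29)
s(Y) = -29
(806 + 1027)*s(-29) = (806 + 1027)*(-29) = 1833*(-29) = -53157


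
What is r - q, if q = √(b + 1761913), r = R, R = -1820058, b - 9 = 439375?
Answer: -1820058 - √2201297 ≈ -1.8215e+6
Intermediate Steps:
b = 439384 (b = 9 + 439375 = 439384)
r = -1820058
q = √2201297 (q = √(439384 + 1761913) = √2201297 ≈ 1483.7)
r - q = -1820058 - √2201297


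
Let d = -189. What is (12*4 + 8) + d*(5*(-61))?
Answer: 57701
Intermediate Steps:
(12*4 + 8) + d*(5*(-61)) = (12*4 + 8) - 945*(-61) = (48 + 8) - 189*(-305) = 56 + 57645 = 57701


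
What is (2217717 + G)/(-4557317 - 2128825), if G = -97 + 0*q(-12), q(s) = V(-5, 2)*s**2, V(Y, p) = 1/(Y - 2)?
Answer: -1108810/3343071 ≈ -0.33167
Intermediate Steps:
V(Y, p) = 1/(-2 + Y)
q(s) = -s**2/7 (q(s) = s**2/(-2 - 5) = s**2/(-7) = -s**2/7)
G = -97 (G = -97 + 0*(-1/7*(-12)**2) = -97 + 0*(-1/7*144) = -97 + 0*(-144/7) = -97 + 0 = -97)
(2217717 + G)/(-4557317 - 2128825) = (2217717 - 97)/(-4557317 - 2128825) = 2217620/(-6686142) = 2217620*(-1/6686142) = -1108810/3343071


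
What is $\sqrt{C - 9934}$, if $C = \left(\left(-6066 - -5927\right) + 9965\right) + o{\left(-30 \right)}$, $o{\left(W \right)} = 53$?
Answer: $i \sqrt{55} \approx 7.4162 i$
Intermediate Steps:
$C = 9879$ ($C = \left(\left(-6066 - -5927\right) + 9965\right) + 53 = \left(\left(-6066 + 5927\right) + 9965\right) + 53 = \left(-139 + 9965\right) + 53 = 9826 + 53 = 9879$)
$\sqrt{C - 9934} = \sqrt{9879 - 9934} = \sqrt{-55} = i \sqrt{55}$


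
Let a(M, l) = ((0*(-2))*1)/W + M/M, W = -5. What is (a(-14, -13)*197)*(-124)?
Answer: -24428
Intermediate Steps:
a(M, l) = 1 (a(M, l) = ((0*(-2))*1)/(-5) + M/M = (0*1)*(-1/5) + 1 = 0*(-1/5) + 1 = 0 + 1 = 1)
(a(-14, -13)*197)*(-124) = (1*197)*(-124) = 197*(-124) = -24428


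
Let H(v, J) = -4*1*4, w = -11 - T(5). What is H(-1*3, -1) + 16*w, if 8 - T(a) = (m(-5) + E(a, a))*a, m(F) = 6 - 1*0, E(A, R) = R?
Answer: 560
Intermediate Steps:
m(F) = 6 (m(F) = 6 + 0 = 6)
T(a) = 8 - a*(6 + a) (T(a) = 8 - (6 + a)*a = 8 - a*(6 + a))
w = 36 (w = -11 - (8 - 1*5² - 6*5) = -11 - (8 - 1*25 - 30) = -11 - (8 - 25 - 30) = -11 - 1*(-47) = -11 + 47 = 36)
H(v, J) = -16 (H(v, J) = -4*4 = -16)
H(-1*3, -1) + 16*w = -16 + 16*36 = -16 + 576 = 560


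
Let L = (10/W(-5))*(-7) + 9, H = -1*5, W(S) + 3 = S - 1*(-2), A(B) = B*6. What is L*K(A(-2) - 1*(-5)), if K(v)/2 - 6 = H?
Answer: 124/3 ≈ 41.333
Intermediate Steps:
A(B) = 6*B
W(S) = -1 + S (W(S) = -3 + (S - 1*(-2)) = -3 + (S + 2) = -3 + (2 + S) = -1 + S)
H = -5
K(v) = 2 (K(v) = 12 + 2*(-5) = 12 - 10 = 2)
L = 62/3 (L = (10/(-1 - 5))*(-7) + 9 = (10/(-6))*(-7) + 9 = (10*(-1/6))*(-7) + 9 = -5/3*(-7) + 9 = 35/3 + 9 = 62/3 ≈ 20.667)
L*K(A(-2) - 1*(-5)) = (62/3)*2 = 124/3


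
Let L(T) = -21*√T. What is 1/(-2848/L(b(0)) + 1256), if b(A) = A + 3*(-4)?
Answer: 207711/261138488 + 1869*I*√3/130569244 ≈ 0.00079541 + 2.4793e-5*I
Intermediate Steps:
b(A) = -12 + A (b(A) = A - 12 = -12 + A)
1/(-2848/L(b(0)) + 1256) = 1/(-2848*(-1/(21*√(-12 + 0))) + 1256) = 1/(-2848*I*√3/126 + 1256) = 1/(-1424*I*√3/63 + 1256) = 1/(1256 - 1424*I*√3/63)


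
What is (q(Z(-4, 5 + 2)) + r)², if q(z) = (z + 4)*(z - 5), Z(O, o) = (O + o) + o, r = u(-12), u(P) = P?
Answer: 3364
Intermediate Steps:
r = -12
Z(O, o) = O + 2*o
q(z) = (-5 + z)*(4 + z) (q(z) = (4 + z)*(-5 + z) = (-5 + z)*(4 + z))
(q(Z(-4, 5 + 2)) + r)² = ((-20 + (-4 + 2*(5 + 2))² - (-4 + 2*(5 + 2))) - 12)² = ((-20 + (-4 + 2*7)² - (-4 + 2*7)) - 12)² = ((-20 + (-4 + 14)² - (-4 + 14)) - 12)² = ((-20 + 10² - 1*10) - 12)² = ((-20 + 100 - 10) - 12)² = (70 - 12)² = 58² = 3364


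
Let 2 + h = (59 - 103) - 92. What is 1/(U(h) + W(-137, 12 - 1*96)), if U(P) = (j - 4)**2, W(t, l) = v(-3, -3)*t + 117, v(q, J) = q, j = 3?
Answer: 1/529 ≈ 0.0018904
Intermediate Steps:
W(t, l) = 117 - 3*t (W(t, l) = -3*t + 117 = 117 - 3*t)
h = -138 (h = -2 + ((59 - 103) - 92) = -2 + (-44 - 92) = -2 - 136 = -138)
U(P) = 1 (U(P) = (3 - 4)**2 = (-1)**2 = 1)
1/(U(h) + W(-137, 12 - 1*96)) = 1/(1 + (117 - 3*(-137))) = 1/(1 + (117 + 411)) = 1/(1 + 528) = 1/529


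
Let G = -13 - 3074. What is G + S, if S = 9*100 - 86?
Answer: -2273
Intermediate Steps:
S = 814 (S = 900 - 86 = 814)
G = -3087
G + S = -3087 + 814 = -2273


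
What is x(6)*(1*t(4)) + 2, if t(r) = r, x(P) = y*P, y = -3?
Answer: -70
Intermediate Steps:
x(P) = -3*P
x(6)*(1*t(4)) + 2 = (-3*6)*(1*4) + 2 = -18*4 + 2 = -72 + 2 = -70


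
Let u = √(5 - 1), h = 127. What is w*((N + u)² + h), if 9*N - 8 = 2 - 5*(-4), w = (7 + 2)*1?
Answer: 1399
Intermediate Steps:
w = 9 (w = 9*1 = 9)
u = 2 (u = √4 = 2)
N = 10/3 (N = 8/9 + (2 - 5*(-4))/9 = 8/9 + (2 + 20)/9 = 8/9 + (⅑)*22 = 8/9 + 22/9 = 10/3 ≈ 3.3333)
w*((N + u)² + h) = 9*((10/3 + 2)² + 127) = 9*((16/3)² + 127) = 9*(256/9 + 127) = 9*(1399/9) = 1399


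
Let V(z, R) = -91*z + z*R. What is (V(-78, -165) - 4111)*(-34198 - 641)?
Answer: -552442023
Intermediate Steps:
V(z, R) = -91*z + R*z
(V(-78, -165) - 4111)*(-34198 - 641) = (-78*(-91 - 165) - 4111)*(-34198 - 641) = (-78*(-256) - 4111)*(-34839) = (19968 - 4111)*(-34839) = 15857*(-34839) = -552442023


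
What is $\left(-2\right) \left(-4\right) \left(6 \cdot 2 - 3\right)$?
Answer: $72$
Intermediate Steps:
$\left(-2\right) \left(-4\right) \left(6 \cdot 2 - 3\right) = 8 \left(12 - 3\right) = 8 \cdot 9 = 72$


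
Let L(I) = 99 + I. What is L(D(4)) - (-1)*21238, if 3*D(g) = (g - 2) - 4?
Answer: 64009/3 ≈ 21336.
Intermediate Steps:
D(g) = -2 + g/3 (D(g) = ((g - 2) - 4)/3 = ((-2 + g) - 4)/3 = (-6 + g)/3 = -2 + g/3)
L(D(4)) - (-1)*21238 = (99 + (-2 + (⅓)*4)) - (-1)*21238 = (99 + (-2 + 4/3)) - 1*(-21238) = (99 - ⅔) + 21238 = 295/3 + 21238 = 64009/3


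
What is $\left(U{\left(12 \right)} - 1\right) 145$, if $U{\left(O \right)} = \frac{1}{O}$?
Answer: $- \frac{1595}{12} \approx -132.92$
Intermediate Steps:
$\left(U{\left(12 \right)} - 1\right) 145 = \left(\frac{1}{12} - 1\right) 145 = \left(- \frac{11}{12}\right) 145 = - \frac{1595}{12}$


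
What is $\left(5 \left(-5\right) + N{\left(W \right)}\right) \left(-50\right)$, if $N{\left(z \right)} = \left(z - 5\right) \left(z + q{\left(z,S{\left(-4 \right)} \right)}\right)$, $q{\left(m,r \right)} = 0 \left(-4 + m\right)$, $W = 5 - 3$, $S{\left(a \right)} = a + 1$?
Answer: $1550$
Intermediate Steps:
$S{\left(a \right)} = 1 + a$
$W = 2$ ($W = 5 - 3 = 2$)
$q{\left(m,r \right)} = 0$
$N{\left(z \right)} = z \left(-5 + z\right)$ ($N{\left(z \right)} = \left(z - 5\right) \left(z + 0\right) = \left(-5 + z\right) z = z \left(-5 + z\right)$)
$\left(5 \left(-5\right) + N{\left(W \right)}\right) \left(-50\right) = \left(5 \left(-5\right) + 2 \left(-5 + 2\right)\right) \left(-50\right) = \left(-25 + 2 \left(-3\right)\right) \left(-50\right) = \left(-25 - 6\right) \left(-50\right) = \left(-31\right) \left(-50\right) = 1550$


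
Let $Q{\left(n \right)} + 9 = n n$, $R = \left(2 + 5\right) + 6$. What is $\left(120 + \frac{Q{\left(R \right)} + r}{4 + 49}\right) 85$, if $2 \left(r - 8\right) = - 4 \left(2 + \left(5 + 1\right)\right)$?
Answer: $\frac{553520}{53} \approx 10444.0$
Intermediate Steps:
$R = 13$ ($R = 7 + 6 = 13$)
$r = -8$ ($r = 8 + \frac{\left(-4\right) \left(2 + \left(5 + 1\right)\right)}{2} = 8 + \frac{\left(-4\right) \left(2 + 6\right)}{2} = 8 + \frac{\left(-4\right) 8}{2} = 8 + \frac{1}{2} \left(-32\right) = 8 - 16 = -8$)
$Q{\left(n \right)} = -9 + n^{2}$ ($Q{\left(n \right)} = -9 + n n = -9 + n^{2}$)
$\left(120 + \frac{Q{\left(R \right)} + r}{4 + 49}\right) 85 = \left(120 + \frac{\left(-9 + 13^{2}\right) - 8}{4 + 49}\right) 85 = \left(120 + \frac{\left(-9 + 169\right) - 8}{53}\right) 85 = \left(120 + \left(160 - 8\right) \frac{1}{53}\right) 85 = \left(120 + 152 \cdot \frac{1}{53}\right) 85 = \left(120 + \frac{152}{53}\right) 85 = \frac{6512}{53} \cdot 85 = \frac{553520}{53}$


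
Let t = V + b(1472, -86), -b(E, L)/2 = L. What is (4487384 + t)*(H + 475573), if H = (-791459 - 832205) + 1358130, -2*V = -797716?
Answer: 1026337510146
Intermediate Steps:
V = 398858 (V = -1/2*(-797716) = 398858)
b(E, L) = -2*L
t = 399030 (t = 398858 - 2*(-86) = 398858 + 172 = 399030)
H = -265534 (H = -1623664 + 1358130 = -265534)
(4487384 + t)*(H + 475573) = (4487384 + 399030)*(-265534 + 475573) = 4886414*210039 = 1026337510146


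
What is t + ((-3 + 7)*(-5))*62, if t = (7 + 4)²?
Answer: -1119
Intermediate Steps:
t = 121 (t = 11² = 121)
t + ((-3 + 7)*(-5))*62 = 121 + ((-3 + 7)*(-5))*62 = 121 + (4*(-5))*62 = 121 - 20*62 = 121 - 1240 = -1119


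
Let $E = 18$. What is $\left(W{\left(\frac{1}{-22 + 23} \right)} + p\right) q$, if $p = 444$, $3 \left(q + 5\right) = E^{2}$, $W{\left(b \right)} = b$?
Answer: $45835$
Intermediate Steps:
$q = 103$ ($q = -5 + \frac{18^{2}}{3} = -5 + \frac{1}{3} \cdot 324 = -5 + 108 = 103$)
$\left(W{\left(\frac{1}{-22 + 23} \right)} + p\right) q = \left(\frac{1}{-22 + 23} + 444\right) 103 = \left(1^{-1} + 444\right) 103 = \left(1 + 444\right) 103 = 445 \cdot 103 = 45835$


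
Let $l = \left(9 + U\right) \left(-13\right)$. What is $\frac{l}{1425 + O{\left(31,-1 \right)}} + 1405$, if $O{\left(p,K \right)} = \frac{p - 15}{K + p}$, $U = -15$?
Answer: $\frac{30044285}{21383} \approx 1405.1$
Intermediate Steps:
$O{\left(p,K \right)} = \frac{-15 + p}{K + p}$
$l = 78$ ($l = \left(9 - 15\right) \left(-13\right) = \left(-6\right) \left(-13\right) = 78$)
$\frac{l}{1425 + O{\left(31,-1 \right)}} + 1405 = \frac{78}{1425 + \frac{-15 + 31}{-1 + 31}} + 1405 = \frac{78}{1425 + \frac{1}{30} \cdot 16} + 1405 = \frac{78}{1425 + \frac{8}{15}} + 1405 = \frac{78}{\frac{21383}{15}} + 1405 = 78 \cdot \frac{15}{21383} + 1405 = \frac{1170}{21383} + 1405 = \frac{30044285}{21383}$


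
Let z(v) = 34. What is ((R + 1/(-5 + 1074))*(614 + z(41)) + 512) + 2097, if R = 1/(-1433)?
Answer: 3996902965/1531877 ≈ 2609.2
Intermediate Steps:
R = -1/1433 ≈ -0.00069784
((R + 1/(-5 + 1074))*(614 + z(41)) + 512) + 2097 = ((-1/1433 + 1/(-5 + 1074))*(614 + 34) + 512) + 2097 = ((-1/1433 + 1/1069)*648 + 512) + 2097 = ((364/1531877)*648 + 512) + 2097 = (235872/1531877 + 512) + 2097 = 784556896/1531877 + 2097 = 3996902965/1531877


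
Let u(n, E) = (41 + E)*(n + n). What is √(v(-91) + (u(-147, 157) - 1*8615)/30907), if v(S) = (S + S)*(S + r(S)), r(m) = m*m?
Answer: I*√1423867653168509/30907 ≈ 1220.9*I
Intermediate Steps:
u(n, E) = 2*n*(41 + E) (u(n, E) = (41 + E)*(2*n) = 2*n*(41 + E))
r(m) = m²
v(S) = 2*S*(S + S²) (v(S) = (S + S)*(S + S²) = (2*S)*(S + S²) = 2*S*(S + S²))
√(v(-91) + (u(-147, 157) - 1*8615)/30907) = √(2*(-91)²*(1 - 91) + (2*(-147)*(41 + 157) - 1*8615)/30907) = √(2*8281*(-90) + (2*(-147)*198 - 8615)*(1/30907)) = √(-1490580 + (-58212 - 8615)*(1/30907)) = √(-1490580 - 66827*1/30907) = √(-1490580 - 66827/30907) = √(-46069422887/30907) = I*√1423867653168509/30907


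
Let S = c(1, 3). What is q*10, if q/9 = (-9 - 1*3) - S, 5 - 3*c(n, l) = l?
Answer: -1140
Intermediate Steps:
c(n, l) = 5/3 - l/3
S = ⅔ (S = 5/3 - ⅓*3 = 5/3 - 1 = ⅔ ≈ 0.66667)
q = -114 (q = 9*((-9 - 1*3) - 1*⅔) = 9*((-9 - 3) - ⅔) = 9*(-12 - ⅔) = 9*(-38/3) = -114)
q*10 = -114*10 = -1140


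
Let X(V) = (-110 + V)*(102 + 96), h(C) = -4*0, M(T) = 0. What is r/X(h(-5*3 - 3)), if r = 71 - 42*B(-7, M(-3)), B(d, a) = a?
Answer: -71/21780 ≈ -0.0032599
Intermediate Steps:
h(C) = 0
X(V) = -21780 + 198*V (X(V) = (-110 + V)*198 = -21780 + 198*V)
r = 71 (r = 71 - 42*0 = 71 + 0 = 71)
r/X(h(-5*3 - 3)) = 71/(-21780 + 198*0) = 71/(-21780 + 0) = 71/(-21780) = 71*(-1/21780) = -71/21780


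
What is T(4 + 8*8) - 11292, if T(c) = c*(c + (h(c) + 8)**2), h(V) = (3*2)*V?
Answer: 11761140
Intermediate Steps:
h(V) = 6*V
T(c) = c*(c + (8 + 6*c)**2) (T(c) = c*(c + (6*c + 8)**2) = c*(c + (8 + 6*c)**2))
T(4 + 8*8) - 11292 = (4 + 8*8)*((4 + 8*8) + 4*(4 + 3*(4 + 8*8))**2) - 11292 = (4 + 64)*((4 + 64) + 4*(4 + 3*(4 + 64))**2) - 11292 = 68*(68 + 4*(4 + 3*68)**2) - 11292 = 68*(68 + 4*(4 + 204)**2) - 11292 = 68*(68 + 4*208**2) - 11292 = 68*(68 + 4*43264) - 11292 = 68*(68 + 173056) - 11292 = 68*173124 - 11292 = 11772432 - 11292 = 11761140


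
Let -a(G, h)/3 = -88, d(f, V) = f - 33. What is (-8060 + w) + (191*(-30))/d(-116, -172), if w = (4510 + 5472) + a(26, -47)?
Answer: 331444/149 ≈ 2224.5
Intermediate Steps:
d(f, V) = -33 + f
a(G, h) = 264 (a(G, h) = -3*(-88) = 264)
w = 10246 (w = (4510 + 5472) + 264 = 9982 + 264 = 10246)
(-8060 + w) + (191*(-30))/d(-116, -172) = (-8060 + 10246) + (191*(-30))/(-33 - 116) = 2186 - 5730/(-149) = 2186 - 5730*(-1/149) = 2186 + 5730/149 = 331444/149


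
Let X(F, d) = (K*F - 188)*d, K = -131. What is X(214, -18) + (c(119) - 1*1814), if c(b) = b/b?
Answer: 506183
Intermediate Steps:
c(b) = 1
X(F, d) = d*(-188 - 131*F) (X(F, d) = (-131*F - 188)*d = (-188 - 131*F)*d = d*(-188 - 131*F))
X(214, -18) + (c(119) - 1*1814) = -18*(-188 - 131*214) + (1 - 1*1814) = -18*(-188 - 28034) + (1 - 1814) = -18*(-28222) - 1813 = 507996 - 1813 = 506183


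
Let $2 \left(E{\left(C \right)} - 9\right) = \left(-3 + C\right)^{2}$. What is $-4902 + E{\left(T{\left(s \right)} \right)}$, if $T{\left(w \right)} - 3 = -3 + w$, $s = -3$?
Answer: $-4875$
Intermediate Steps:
$T{\left(w \right)} = w$ ($T{\left(w \right)} = 3 + \left(-3 + w\right) = w$)
$E{\left(C \right)} = 9 + \frac{\left(-3 + C\right)^{2}}{2}$
$-4902 + E{\left(T{\left(s \right)} \right)} = -4902 + \left(9 + \frac{\left(-3 - 3\right)^{2}}{2}\right) = -4902 + \left(9 + \frac{\left(-6\right)^{2}}{2}\right) = -4902 + \left(9 + \frac{1}{2} \cdot 36\right) = -4902 + \left(9 + 18\right) = -4902 + 27 = -4875$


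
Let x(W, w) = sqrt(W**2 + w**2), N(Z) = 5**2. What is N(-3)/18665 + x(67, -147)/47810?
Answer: 5/3733 + sqrt(26098)/47810 ≈ 0.0047184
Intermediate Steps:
N(Z) = 25
N(-3)/18665 + x(67, -147)/47810 = 25/18665 + sqrt(67**2 + (-147)**2)/47810 = 25*(1/18665) + sqrt(4489 + 21609)*(1/47810) = 5/3733 + sqrt(26098)*(1/47810) = 5/3733 + sqrt(26098)/47810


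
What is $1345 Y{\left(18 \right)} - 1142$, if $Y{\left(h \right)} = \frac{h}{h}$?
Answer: $203$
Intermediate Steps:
$Y{\left(h \right)} = 1$
$1345 Y{\left(18 \right)} - 1142 = 1345 \cdot 1 - 1142 = 1345 - 1142 = 203$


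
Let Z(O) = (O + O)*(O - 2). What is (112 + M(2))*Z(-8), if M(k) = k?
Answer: 18240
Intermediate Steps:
Z(O) = 2*O*(-2 + O) (Z(O) = (2*O)*(-2 + O) = 2*O*(-2 + O))
(112 + M(2))*Z(-8) = (112 + 2)*(2*(-8)*(-2 - 8)) = 114*(2*(-8)*(-10)) = 114*160 = 18240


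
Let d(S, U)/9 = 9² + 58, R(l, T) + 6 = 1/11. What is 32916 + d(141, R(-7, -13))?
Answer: 34167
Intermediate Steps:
R(l, T) = -65/11 (R(l, T) = -6 + 1/11 = -65/11)
d(S, U) = 1251 (d(S, U) = 9*(9² + 58) = 9*(81 + 58) = 9*139 = 1251)
32916 + d(141, R(-7, -13)) = 32916 + 1251 = 34167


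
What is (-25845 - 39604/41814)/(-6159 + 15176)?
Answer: -540361217/188518419 ≈ -2.8664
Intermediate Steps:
(-25845 - 39604/41814)/(-6159 + 15176) = (-25845 - 39604*1/41814)/9017 = (-25845 - 19802/20907)*(1/9017) = -540361217/20907*1/9017 = -540361217/188518419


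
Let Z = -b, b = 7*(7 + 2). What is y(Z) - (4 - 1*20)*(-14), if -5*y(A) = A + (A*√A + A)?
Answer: -994/5 + 189*I*√7/5 ≈ -198.8 + 100.01*I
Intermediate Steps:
b = 63 (b = 7*9 = 63)
Z = -63 (Z = -1*63 = -63)
y(A) = -2*A/5 - A^(3/2)/5 (y(A) = -(A + (A*√A + A))/5 = -(A + (A^(3/2) + A))/5 = -(A + (A + A^(3/2)))/5 = -(A^(3/2) + 2*A)/5 = -2*A/5 - A^(3/2)/5)
y(Z) - (4 - 1*20)*(-14) = (-⅖*(-63) - (-189)*I*√7/5) - (4 - 1*20)*(-14) = (126/5 - (-189)*I*√7/5) - (4 - 20)*(-14) = (126/5 + 189*I*√7/5) - (-16)*(-14) = (126/5 + 189*I*√7/5) - 1*224 = (126/5 + 189*I*√7/5) - 224 = -994/5 + 189*I*√7/5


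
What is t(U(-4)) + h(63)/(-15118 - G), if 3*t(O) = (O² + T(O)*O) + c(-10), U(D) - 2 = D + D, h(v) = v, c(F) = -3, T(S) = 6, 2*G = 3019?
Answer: -3709/3695 ≈ -1.0038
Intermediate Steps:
G = 3019/2 (G = (½)*3019 = 3019/2 ≈ 1509.5)
U(D) = 2 + 2*D (U(D) = 2 + (D + D) = 2 + 2*D)
t(O) = -1 + 2*O + O²/3 (t(O) = ((O² + 6*O) - 3)/3 = (-3 + O² + 6*O)/3 = -1 + 2*O + O²/3)
t(U(-4)) + h(63)/(-15118 - G) = (-1 + 2*(2 + 2*(-4)) + (2 + 2*(-4))²/3) + 63/(-15118 - 1*3019/2) = (-1 + 2*(2 - 8) + (2 - 8)²/3) + 63/(-15118 - 3019/2) = (-1 + 2*(-6) + (⅓)*(-6)²) + 63/(-33255/2) = (-1 - 12 + (⅓)*36) + 63*(-2/33255) = (-1 - 12 + 12) - 14/3695 = -1 - 14/3695 = -3709/3695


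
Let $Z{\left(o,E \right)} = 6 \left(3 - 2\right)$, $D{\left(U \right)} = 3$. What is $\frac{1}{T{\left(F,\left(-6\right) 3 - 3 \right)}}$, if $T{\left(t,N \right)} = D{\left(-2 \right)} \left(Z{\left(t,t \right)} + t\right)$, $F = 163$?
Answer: $\frac{1}{507} \approx 0.0019724$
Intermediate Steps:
$Z{\left(o,E \right)} = 6$ ($Z{\left(o,E \right)} = 6 \cdot 1 = 6$)
$T{\left(t,N \right)} = 18 + 3 t$ ($T{\left(t,N \right)} = 3 \left(6 + t\right) = 18 + 3 t$)
$\frac{1}{T{\left(F,\left(-6\right) 3 - 3 \right)}} = \frac{1}{18 + 3 \cdot 163} = \frac{1}{18 + 489} = \frac{1}{507}$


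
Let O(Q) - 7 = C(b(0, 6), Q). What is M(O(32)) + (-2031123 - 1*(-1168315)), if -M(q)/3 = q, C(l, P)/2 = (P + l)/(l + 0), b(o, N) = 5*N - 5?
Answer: -21571067/25 ≈ -8.6284e+5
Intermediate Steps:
b(o, N) = -5 + 5*N
C(l, P) = 2*(P + l)/l (C(l, P) = 2*((P + l)/(l + 0)) = 2*((P + l)/l) = 2*(P + l)/l)
O(Q) = 9 + 2*Q/25 (O(Q) = 7 + (2 + 2*Q/(-5 + 5*6)) = 7 + (2 + 2*Q/(-5 + 30)) = 7 + (2 + 2*Q/25) = 9 + 2*Q/25)
M(q) = -3*q
M(O(32)) + (-2031123 - 1*(-1168315)) = -3*(9 + (2/25)*32) + (-2031123 - 1*(-1168315)) = -3*(9 + 64/25) + (-2031123 + 1168315) = -3*289/25 - 862808 = -867/25 - 862808 = -21571067/25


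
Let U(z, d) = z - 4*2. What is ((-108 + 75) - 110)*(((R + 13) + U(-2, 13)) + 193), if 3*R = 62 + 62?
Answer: -101816/3 ≈ -33939.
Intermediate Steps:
R = 124/3 (R = (62 + 62)/3 = (⅓)*124 = 124/3 ≈ 41.333)
U(z, d) = -8 + z (U(z, d) = z - 8 = -8 + z)
((-108 + 75) - 110)*(((R + 13) + U(-2, 13)) + 193) = ((-108 + 75) - 110)*(((124/3 + 13) + (-8 - 2)) + 193) = (-33 - 110)*((163/3 - 10) + 193) = -143*(133/3 + 193) = -143*712/3 = -101816/3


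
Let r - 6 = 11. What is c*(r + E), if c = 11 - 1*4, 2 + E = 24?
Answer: 273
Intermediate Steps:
E = 22 (E = -2 + 24 = 22)
r = 17 (r = 6 + 11 = 17)
c = 7 (c = 11 - 4 = 7)
c*(r + E) = 7*(17 + 22) = 7*39 = 273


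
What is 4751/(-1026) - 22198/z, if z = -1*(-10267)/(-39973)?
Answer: 910342212487/10533942 ≈ 86420.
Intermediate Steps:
z = -10267/39973 (z = 10267*(-1/39973) = -10267/39973 ≈ -0.25685)
4751/(-1026) - 22198/z = 4751/(-1026) - 22198/(-10267/39973) = 4751*(-1/1026) - 22198*(-39973/10267) = -4751/1026 + 887320654/10267 = 910342212487/10533942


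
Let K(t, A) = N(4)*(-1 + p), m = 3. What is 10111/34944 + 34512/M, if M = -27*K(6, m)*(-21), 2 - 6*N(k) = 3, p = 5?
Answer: -9540995/104832 ≈ -91.012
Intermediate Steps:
N(k) = -⅙ (N(k) = ⅓ - ⅙*3 = ⅓ - ½ = -⅙)
K(t, A) = -⅔ (K(t, A) = -(-1 + 5)/6 = -⅙*4 = -⅔)
M = -378 (M = -27*(-⅔)*(-21) = 18*(-21) = -378)
10111/34944 + 34512/M = 10111/34944 + 34512/(-378) = 10111*(1/34944) + 34512*(-1/378) = 10111/34944 - 5752/63 = -9540995/104832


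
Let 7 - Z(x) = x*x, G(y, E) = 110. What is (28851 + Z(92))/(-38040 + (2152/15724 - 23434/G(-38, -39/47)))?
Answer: -4409284770/8270468137 ≈ -0.53314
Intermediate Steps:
Z(x) = 7 - x**2 (Z(x) = 7 - x*x = 7 - x**2)
(28851 + Z(92))/(-38040 + (2152/15724 - 23434/G(-38, -39/47))) = (28851 + (7 - 1*92**2))/(-38040 + (2152/15724 - 23434/110)) = (28851 + (7 - 1*8464))/(-38040 + (2152*(1/15724) - 23434*1/110)) = (28851 + (7 - 8464))/(-38040 + (538/3931 - 11717/55)) = (28851 - 8457)/(-38040 - 46029937/216205) = 20394/(-8270468137/216205) = 20394*(-216205/8270468137) = -4409284770/8270468137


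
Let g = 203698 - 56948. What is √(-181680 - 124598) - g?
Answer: -146750 + I*√306278 ≈ -1.4675e+5 + 553.42*I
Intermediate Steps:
g = 146750
√(-181680 - 124598) - g = √(-181680 - 124598) - 1*146750 = √(-306278) - 146750 = I*√306278 - 146750 = -146750 + I*√306278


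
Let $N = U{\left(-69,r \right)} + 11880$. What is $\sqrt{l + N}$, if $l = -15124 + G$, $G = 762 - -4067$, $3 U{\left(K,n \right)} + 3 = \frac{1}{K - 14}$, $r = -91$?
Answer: $\frac{\sqrt{98209335}}{249} \approx 39.799$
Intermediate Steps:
$U{\left(K,n \right)} = -1 + \frac{1}{3 \left(-14 + K\right)}$ ($U{\left(K,n \right)} = -1 + \frac{1}{3 \left(K - 14\right)} = -1 + \frac{1}{3 \left(-14 + K\right)}$)
$G = 4829$ ($G = 762 + 4067 = 4829$)
$N = \frac{2957870}{249}$ ($N = \frac{\frac{43}{3} - -69}{-14 - 69} + 11880 = \frac{\frac{43}{3} + 69}{-83} + 11880 = \left(- \frac{1}{83}\right) \frac{250}{3} + 11880 = - \frac{250}{249} + 11880 = \frac{2957870}{249} \approx 11879.0$)
$l = -10295$ ($l = -15124 + 4829 = -10295$)
$\sqrt{l + N} = \sqrt{-10295 + \frac{2957870}{249}} = \sqrt{\frac{394415}{249}} = \frac{\sqrt{98209335}}{249}$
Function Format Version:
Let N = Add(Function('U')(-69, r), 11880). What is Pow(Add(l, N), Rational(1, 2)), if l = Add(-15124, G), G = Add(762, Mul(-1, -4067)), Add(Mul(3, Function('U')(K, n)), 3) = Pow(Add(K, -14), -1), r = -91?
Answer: Mul(Rational(1, 249), Pow(98209335, Rational(1, 2))) ≈ 39.799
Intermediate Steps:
Function('U')(K, n) = Add(-1, Mul(Rational(1, 3), Pow(Add(-14, K), -1))) (Function('U')(K, n) = Add(-1, Mul(Rational(1, 3), Pow(Add(K, -14), -1))) = Add(-1, Mul(Rational(1, 3), Pow(Add(-14, K), -1))))
G = 4829 (G = Add(762, 4067) = 4829)
N = Rational(2957870, 249) (N = Add(Mul(Pow(Add(-14, -69), -1), Add(Rational(43, 3), Mul(-1, -69))), 11880) = Add(Mul(Pow(-83, -1), Add(Rational(43, 3), 69)), 11880) = Add(Mul(Rational(-1, 83), Rational(250, 3)), 11880) = Add(Rational(-250, 249), 11880) = Rational(2957870, 249) ≈ 11879.)
l = -10295 (l = Add(-15124, 4829) = -10295)
Pow(Add(l, N), Rational(1, 2)) = Pow(Add(-10295, Rational(2957870, 249)), Rational(1, 2)) = Pow(Rational(394415, 249), Rational(1, 2)) = Mul(Rational(1, 249), Pow(98209335, Rational(1, 2)))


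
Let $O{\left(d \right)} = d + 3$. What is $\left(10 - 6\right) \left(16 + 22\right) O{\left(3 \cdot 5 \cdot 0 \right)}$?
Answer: $456$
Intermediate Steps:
$O{\left(d \right)} = 3 + d$
$\left(10 - 6\right) \left(16 + 22\right) O{\left(3 \cdot 5 \cdot 0 \right)} = \left(10 - 6\right) \left(16 + 22\right) \left(3 + 3 \cdot 5 \cdot 0\right) = 4 \cdot 38 \left(3 + 3 \cdot 0\right) = 152 \left(3 + 0\right) = 152 \cdot 3 = 456$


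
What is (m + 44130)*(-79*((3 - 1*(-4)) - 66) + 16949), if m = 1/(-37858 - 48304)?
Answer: 41084165482495/43081 ≈ 9.5365e+8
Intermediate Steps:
m = -1/86162 (m = 1/(-86162) = -1/86162 ≈ -1.1606e-5)
(m + 44130)*(-79*((3 - 1*(-4)) - 66) + 16949) = (-1/86162 + 44130)*(-79*((3 - 1*(-4)) - 66) + 16949) = 3802329059*(-79*((3 + 4) - 66) + 16949)/86162 = 3802329059*(-79*(7 - 66) + 16949)/86162 = 3802329059*(-79*(-59) + 16949)/86162 = 3802329059*(4661 + 16949)/86162 = (3802329059/86162)*21610 = 41084165482495/43081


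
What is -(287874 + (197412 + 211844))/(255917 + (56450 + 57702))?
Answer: -99590/52867 ≈ -1.8838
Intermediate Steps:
-(287874 + (197412 + 211844))/(255917 + (56450 + 57702)) = -(287874 + 409256)/(255917 + 114152) = -697130/370069 = -1*99590/52867 = -99590/52867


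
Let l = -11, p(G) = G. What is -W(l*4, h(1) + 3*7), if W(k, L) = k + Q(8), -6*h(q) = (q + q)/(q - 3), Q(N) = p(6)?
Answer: 38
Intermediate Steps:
Q(N) = 6
h(q) = -q/(3*(-3 + q)) (h(q) = -(q + q)/(6*(q - 3)) = -2*q/(6*(-3 + q)) = -q/(3*(-3 + q)))
W(k, L) = 6 + k (W(k, L) = k + 6 = 6 + k)
-W(l*4, h(1) + 3*7) = -(6 - 11*4) = -(6 - 44) = -1*(-38) = 38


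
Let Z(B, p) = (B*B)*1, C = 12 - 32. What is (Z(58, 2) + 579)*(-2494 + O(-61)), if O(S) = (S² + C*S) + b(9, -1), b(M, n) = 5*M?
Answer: 9825956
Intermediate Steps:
C = -20
Z(B, p) = B² (Z(B, p) = B²*1 = B²)
O(S) = 45 + S² - 20*S (O(S) = (S² - 20*S) + 5*9 = (S² - 20*S) + 45 = 45 + S² - 20*S)
(Z(58, 2) + 579)*(-2494 + O(-61)) = (58² + 579)*(-2494 + (45 + (-61)² - 20*(-61))) = (3364 + 579)*(-2494 + (45 + 3721 + 1220)) = 3943*(-2494 + 4986) = 3943*2492 = 9825956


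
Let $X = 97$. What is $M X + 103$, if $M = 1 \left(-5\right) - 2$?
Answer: $-576$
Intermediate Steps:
$M = -7$ ($M = -5 - 2 = -7$)
$M X + 103 = \left(-7\right) 97 + 103 = -679 + 103 = -576$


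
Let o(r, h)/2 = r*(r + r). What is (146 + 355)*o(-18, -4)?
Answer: 649296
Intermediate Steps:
o(r, h) = 4*r² (o(r, h) = 2*(r*(r + r)) = 2*(r*(2*r)) = 2*(2*r²) = 4*r²)
(146 + 355)*o(-18, -4) = (146 + 355)*(4*(-18)²) = 501*(4*324) = 501*1296 = 649296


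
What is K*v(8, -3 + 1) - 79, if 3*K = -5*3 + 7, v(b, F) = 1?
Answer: -245/3 ≈ -81.667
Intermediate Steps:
K = -8/3 (K = (-5*3 + 7)/3 = (-15 + 7)/3 = (1/3)*(-8) = -8/3 ≈ -2.6667)
K*v(8, -3 + 1) - 79 = -8/3*1 - 79 = -8/3 - 79 = -245/3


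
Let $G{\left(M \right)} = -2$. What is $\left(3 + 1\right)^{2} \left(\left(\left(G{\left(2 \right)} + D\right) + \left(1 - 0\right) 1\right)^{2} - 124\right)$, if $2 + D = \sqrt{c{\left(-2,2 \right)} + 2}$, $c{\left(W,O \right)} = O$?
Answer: $-1968$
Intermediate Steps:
$D = 0$ ($D = -2 + \sqrt{2 + 2} = -2 + \sqrt{4} = -2 + 2 = 0$)
$\left(3 + 1\right)^{2} \left(\left(\left(G{\left(2 \right)} + D\right) + \left(1 - 0\right) 1\right)^{2} - 124\right) = \left(3 + 1\right)^{2} \left(\left(\left(-2 + 0\right) + \left(1 - 0\right) 1\right)^{2} - 124\right) = 4^{2} \left(\left(-2 + \left(1 + 0\right) 1\right)^{2} - 124\right) = 16 \left(\left(-2 + 1 \cdot 1\right)^{2} - 124\right) = 16 \left(\left(-2 + 1\right)^{2} - 124\right) = 16 \left(\left(-1\right)^{2} - 124\right) = 16 \left(1 - 124\right) = 16 \left(-123\right) = -1968$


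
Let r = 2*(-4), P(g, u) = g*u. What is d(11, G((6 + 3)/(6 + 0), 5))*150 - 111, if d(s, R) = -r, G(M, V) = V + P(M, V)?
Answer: 1089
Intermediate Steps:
r = -8
G(M, V) = V + M*V
d(s, R) = 8 (d(s, R) = -1*(-8) = 8)
d(11, G((6 + 3)/(6 + 0), 5))*150 - 111 = 8*150 - 111 = 1200 - 111 = 1089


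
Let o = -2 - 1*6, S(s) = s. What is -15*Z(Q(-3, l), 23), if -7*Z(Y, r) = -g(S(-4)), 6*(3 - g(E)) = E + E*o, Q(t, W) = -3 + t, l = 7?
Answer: 25/7 ≈ 3.5714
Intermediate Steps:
o = -8 (o = -2 - 6 = -8)
g(E) = 3 + 7*E/6 (g(E) = 3 - (E + E*(-8))/6 = 3 - (E - 8*E)/6 = 3 - (-7)*E/6 = 3 + 7*E/6)
Z(Y, r) = -5/21 (Z(Y, r) = -(-1)*(3 + (7/6)*(-4))/7 = -(-1)*(3 - 14/3)/7 = -(-1)*(-5)/(7*3) = -⅐*5/3 = -5/21)
-15*Z(Q(-3, l), 23) = -15*(-5/21) = 25/7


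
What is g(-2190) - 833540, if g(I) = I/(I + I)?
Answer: -1667079/2 ≈ -8.3354e+5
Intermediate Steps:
g(I) = 1/2 (g(I) = I/((2*I)) = (1/(2*I))*I = 1/2)
g(-2190) - 833540 = 1/2 - 833540 = -1667079/2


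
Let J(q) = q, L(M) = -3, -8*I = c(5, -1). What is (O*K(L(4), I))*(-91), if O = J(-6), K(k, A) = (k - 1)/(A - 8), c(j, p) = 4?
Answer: 4368/17 ≈ 256.94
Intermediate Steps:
I = -1/2 (I = -1/8*4 = -1/2 ≈ -0.50000)
K(k, A) = (-1 + k)/(-8 + A)
O = -6
(O*K(L(4), I))*(-91) = -6*(-1 - 3)/(-8 - 1/2)*(-91) = -6*(-4)/(-17/2)*(-91) = -(-12)*(-4)/17*(-91) = -6*8/17*(-91) = -48/17*(-91) = 4368/17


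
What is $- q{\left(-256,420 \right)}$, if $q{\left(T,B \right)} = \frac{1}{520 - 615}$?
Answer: $\frac{1}{95} \approx 0.010526$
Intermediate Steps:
$q{\left(T,B \right)} = - \frac{1}{95}$ ($q{\left(T,B \right)} = \frac{1}{-95} = - \frac{1}{95}$)
$- q{\left(-256,420 \right)} = \left(-1\right) \left(- \frac{1}{95}\right) = \frac{1}{95}$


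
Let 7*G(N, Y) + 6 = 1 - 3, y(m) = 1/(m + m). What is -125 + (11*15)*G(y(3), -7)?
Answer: -2195/7 ≈ -313.57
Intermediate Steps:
y(m) = 1/(2*m)
G(N, Y) = -8/7 (G(N, Y) = -6/7 + (1 - 3)/7 = -6/7 + (⅐)*(-2) = -6/7 - 2/7 = -8/7)
-125 + (11*15)*G(y(3), -7) = -125 + (11*15)*(-8/7) = -125 + 165*(-8/7) = -125 - 1320/7 = -2195/7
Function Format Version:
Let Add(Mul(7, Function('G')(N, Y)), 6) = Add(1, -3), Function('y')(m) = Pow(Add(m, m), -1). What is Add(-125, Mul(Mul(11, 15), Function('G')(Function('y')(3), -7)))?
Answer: Rational(-2195, 7) ≈ -313.57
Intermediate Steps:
Function('y')(m) = Mul(Rational(1, 2), Pow(m, -1)) (Function('y')(m) = Pow(Mul(2, m), -1) = Mul(Rational(1, 2), Pow(m, -1)))
Function('G')(N, Y) = Rational(-8, 7) (Function('G')(N, Y) = Add(Rational(-6, 7), Mul(Rational(1, 7), Add(1, -3))) = Add(Rational(-6, 7), Mul(Rational(1, 7), -2)) = Add(Rational(-6, 7), Rational(-2, 7)) = Rational(-8, 7))
Add(-125, Mul(Mul(11, 15), Function('G')(Function('y')(3), -7))) = Add(-125, Mul(Mul(11, 15), Rational(-8, 7))) = Add(-125, Mul(165, Rational(-8, 7))) = Add(-125, Rational(-1320, 7)) = Rational(-2195, 7)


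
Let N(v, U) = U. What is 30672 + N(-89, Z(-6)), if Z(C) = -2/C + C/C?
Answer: 92020/3 ≈ 30673.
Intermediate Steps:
Z(C) = 1 - 2/C (Z(C) = -2/C + 1 = 1 - 2/C)
30672 + N(-89, Z(-6)) = 30672 + (-2 - 6)/(-6) = 30672 - ⅙*(-8) = 30672 + 4/3 = 92020/3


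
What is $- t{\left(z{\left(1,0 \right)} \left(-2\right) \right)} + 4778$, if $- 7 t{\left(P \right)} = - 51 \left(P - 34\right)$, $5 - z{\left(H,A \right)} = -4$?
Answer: $\frac{36098}{7} \approx 5156.9$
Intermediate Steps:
$z{\left(H,A \right)} = 9$ ($z{\left(H,A \right)} = 5 - -4 = 5 + 4 = 9$)
$t{\left(P \right)} = - \frac{1734}{7} + \frac{51 P}{7}$ ($t{\left(P \right)} = - \frac{\left(-51\right) \left(P - 34\right)}{7} = - \frac{\left(-51\right) \left(-34 + P\right)}{7} = - \frac{1734 - 51 P}{7} = - \frac{1734}{7} + \frac{51 P}{7}$)
$- t{\left(z{\left(1,0 \right)} \left(-2\right) \right)} + 4778 = - (- \frac{1734}{7} + \frac{51 \cdot 9 \left(-2\right)}{7}) + 4778 = - (- \frac{1734}{7} + \frac{51}{7} \left(-18\right)) + 4778 = - (- \frac{1734}{7} - \frac{918}{7}) + 4778 = \left(-1\right) \left(- \frac{2652}{7}\right) + 4778 = \frac{2652}{7} + 4778 = \frac{36098}{7}$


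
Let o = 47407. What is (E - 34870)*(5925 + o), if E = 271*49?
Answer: -1151491212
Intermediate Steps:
E = 13279
(E - 34870)*(5925 + o) = (13279 - 34870)*(5925 + 47407) = -21591*53332 = -1151491212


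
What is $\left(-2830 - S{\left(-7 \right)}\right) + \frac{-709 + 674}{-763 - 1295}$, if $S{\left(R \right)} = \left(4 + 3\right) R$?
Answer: $- \frac{817609}{294} \approx -2781.0$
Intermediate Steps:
$S{\left(R \right)} = 7 R$
$\left(-2830 - S{\left(-7 \right)}\right) + \frac{-709 + 674}{-763 - 1295} = \left(-2830 - 7 \left(-7\right)\right) + \frac{-709 + 674}{-763 - 1295} = \left(-2830 - -49\right) - \frac{35}{-2058} = \left(-2830 + 49\right) - - \frac{5}{294} = -2781 + \frac{5}{294} = - \frac{817609}{294}$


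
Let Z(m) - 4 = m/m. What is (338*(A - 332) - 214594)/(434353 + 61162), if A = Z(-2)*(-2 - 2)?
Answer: -66714/99103 ≈ -0.67318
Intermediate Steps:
Z(m) = 5 (Z(m) = 4 + m/m = 4 + 1 = 5)
A = -20 (A = 5*(-2 - 2) = 5*(-4) = -20)
(338*(A - 332) - 214594)/(434353 + 61162) = (338*(-20 - 332) - 214594)/(434353 + 61162) = (338*(-352) - 214594)/495515 = (-118976 - 214594)*(1/495515) = -333570*1/495515 = -66714/99103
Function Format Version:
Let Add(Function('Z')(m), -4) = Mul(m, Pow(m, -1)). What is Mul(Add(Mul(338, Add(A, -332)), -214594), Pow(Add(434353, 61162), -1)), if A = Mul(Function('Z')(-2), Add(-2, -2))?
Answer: Rational(-66714, 99103) ≈ -0.67318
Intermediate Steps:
Function('Z')(m) = 5 (Function('Z')(m) = Add(4, Mul(m, Pow(m, -1))) = Add(4, 1) = 5)
A = -20 (A = Mul(5, Add(-2, -2)) = Mul(5, -4) = -20)
Mul(Add(Mul(338, Add(A, -332)), -214594), Pow(Add(434353, 61162), -1)) = Mul(Add(Mul(338, Add(-20, -332)), -214594), Pow(Add(434353, 61162), -1)) = Mul(Add(Mul(338, -352), -214594), Pow(495515, -1)) = Mul(Add(-118976, -214594), Rational(1, 495515)) = Mul(-333570, Rational(1, 495515)) = Rational(-66714, 99103)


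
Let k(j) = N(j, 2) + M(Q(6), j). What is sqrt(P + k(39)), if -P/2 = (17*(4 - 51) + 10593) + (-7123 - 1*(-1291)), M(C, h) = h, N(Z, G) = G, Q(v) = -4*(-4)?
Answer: I*sqrt(7883) ≈ 88.786*I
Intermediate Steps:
Q(v) = 16
k(j) = 2 + j
P = -7924 (P = -2*((17*(4 - 51) + 10593) + (-7123 - 1*(-1291))) = -2*((17*(-47) + 10593) + (-7123 + 1291)) = -2*((-799 + 10593) - 5832) = -2*(9794 - 5832) = -2*3962 = -7924)
sqrt(P + k(39)) = sqrt(-7924 + (2 + 39)) = sqrt(-7924 + 41) = sqrt(-7883) = I*sqrt(7883)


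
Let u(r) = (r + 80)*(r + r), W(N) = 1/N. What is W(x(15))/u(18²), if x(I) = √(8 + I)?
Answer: √23/6021216 ≈ 7.9649e-7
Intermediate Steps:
u(r) = 2*r*(80 + r) (u(r) = (80 + r)*(2*r) = 2*r*(80 + r))
W(x(15))/u(18²) = 1/((√(8 + 15))*((2*18²*(80 + 18²)))) = 1/((√23)*((2*324*(80 + 324)))) = (√23/23)/((2*324*404)) = (√23/23)/261792 = (√23/23)*(1/261792) = √23/6021216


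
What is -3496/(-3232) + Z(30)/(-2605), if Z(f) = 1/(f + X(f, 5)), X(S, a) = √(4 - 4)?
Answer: 17075573/15786300 ≈ 1.0817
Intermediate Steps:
X(S, a) = 0 (X(S, a) = √0 = 0)
Z(f) = 1/f (Z(f) = 1/(f + 0) = 1/f)
-3496/(-3232) + Z(30)/(-2605) = -3496/(-3232) + 1/(30*(-2605)) = -3496*(-1/3232) + (1/30)*(-1/2605) = 437/404 - 1/78150 = 17075573/15786300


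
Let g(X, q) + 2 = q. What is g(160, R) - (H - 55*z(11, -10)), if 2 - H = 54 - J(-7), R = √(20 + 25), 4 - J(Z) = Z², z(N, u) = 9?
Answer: 590 + 3*√5 ≈ 596.71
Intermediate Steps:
J(Z) = 4 - Z²
R = 3*√5 (R = √45 = 3*√5 ≈ 6.7082)
H = -97 (H = 2 - (54 - (4 - 1*(-7)²)) = 2 - (54 - (4 - 1*49)) = 2 - (54 - (4 - 49)) = 2 - (54 - 1*(-45)) = 2 - (54 + 45) = 2 - 1*99 = 2 - 99 = -97)
g(X, q) = -2 + q
g(160, R) - (H - 55*z(11, -10)) = (-2 + 3*√5) - (-97 - 55*9) = (-2 + 3*√5) - (-97 - 495) = (-2 + 3*√5) - 1*(-592) = (-2 + 3*√5) + 592 = 590 + 3*√5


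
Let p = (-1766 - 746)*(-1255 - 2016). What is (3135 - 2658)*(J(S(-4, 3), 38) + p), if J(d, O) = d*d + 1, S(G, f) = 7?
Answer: 3919414554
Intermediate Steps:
J(d, O) = 1 + d² (J(d, O) = d² + 1 = 1 + d²)
p = 8216752 (p = -2512*(-3271) = 8216752)
(3135 - 2658)*(J(S(-4, 3), 38) + p) = (3135 - 2658)*((1 + 7²) + 8216752) = 477*((1 + 49) + 8216752) = 477*(50 + 8216752) = 477*8216802 = 3919414554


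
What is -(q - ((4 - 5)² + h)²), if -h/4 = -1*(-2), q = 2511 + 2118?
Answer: -4580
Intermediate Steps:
q = 4629
h = -8 (h = -(-4)*(-2) = -4*2 = -8)
-(q - ((4 - 5)² + h)²) = -(4629 - ((4 - 5)² - 8)²) = -(4629 - ((-1)² - 8)²) = -(4629 - (1 - 8)²) = -(4629 - 1*(-7)²) = -(4629 - 1*49) = -(4629 - 49) = -1*4580 = -4580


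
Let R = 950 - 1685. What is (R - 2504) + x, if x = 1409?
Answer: -1830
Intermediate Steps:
R = -735
(R - 2504) + x = (-735 - 2504) + 1409 = -3239 + 1409 = -1830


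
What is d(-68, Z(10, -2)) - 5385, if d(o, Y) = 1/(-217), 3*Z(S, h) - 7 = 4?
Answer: -1168546/217 ≈ -5385.0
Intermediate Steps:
Z(S, h) = 11/3 (Z(S, h) = 7/3 + (⅓)*4 = 7/3 + 4/3 = 11/3)
d(o, Y) = -1/217
d(-68, Z(10, -2)) - 5385 = -1/217 - 5385 = -1168546/217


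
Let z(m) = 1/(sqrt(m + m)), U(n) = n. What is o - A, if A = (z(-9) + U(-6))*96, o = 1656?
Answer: 2232 + 16*I*sqrt(2) ≈ 2232.0 + 22.627*I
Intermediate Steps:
z(m) = sqrt(2)/(2*sqrt(m)) (z(m) = 1/(sqrt(2*m)) = 1/(sqrt(2)*sqrt(m)) = sqrt(2)/(2*sqrt(m)))
A = -576 - 16*I*sqrt(2) (A = (sqrt(2)/(2*sqrt(-9)) - 6)*96 = (sqrt(2)*(-I/3)/2 - 6)*96 = (-I*sqrt(2)/6 - 6)*96 = (-6 - I*sqrt(2)/6)*96 = -576 - 16*I*sqrt(2) ≈ -576.0 - 22.627*I)
o - A = 1656 - (-576 - 16*I*sqrt(2)) = 1656 + (576 + 16*I*sqrt(2)) = 2232 + 16*I*sqrt(2)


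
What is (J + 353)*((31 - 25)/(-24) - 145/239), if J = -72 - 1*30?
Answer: -205569/956 ≈ -215.03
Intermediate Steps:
J = -102 (J = -72 - 30 = -102)
(J + 353)*((31 - 25)/(-24) - 145/239) = (-102 + 353)*((31 - 25)/(-24) - 145/239) = 251*(6*(-1/24) - 145*1/239) = 251*(-¼ - 145/239) = 251*(-819/956) = -205569/956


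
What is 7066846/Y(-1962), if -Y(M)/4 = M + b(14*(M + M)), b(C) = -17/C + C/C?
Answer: 97056062964/107729479 ≈ 900.92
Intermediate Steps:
b(C) = 1 - 17/C (b(C) = -17/C + 1 = 1 - 17/C)
Y(M) = -4*M - (-17 + 28*M)/(7*M) (Y(M) = -4*(M + (-17 + 14*(M + M))/((14*(M + M)))) = -4*(M + (-17 + 14*(2*M))/((14*(2*M)))) = -4*(M + (-17 + 28*M)/((28*M))) = -4*(M + (1/(28*M))*(-17 + 28*M)) = -4*(M + (-17 + 28*M)/(28*M)) = -4*M - (-17 + 28*M)/(7*M))
7066846/Y(-1962) = 7066846/(-4 - 4*(-1962) + (17/7)/(-1962)) = 7066846/(-4 + 7848 + (17/7)*(-1/1962)) = 7066846/(-4 + 7848 - 17/13734) = 7066846/(107729479/13734) = 7066846*(13734/107729479) = 97056062964/107729479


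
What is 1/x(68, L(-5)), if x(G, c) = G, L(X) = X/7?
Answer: 1/68 ≈ 0.014706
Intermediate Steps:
L(X) = X/7 (L(X) = X*(1/7) = X/7)
1/x(68, L(-5)) = 1/68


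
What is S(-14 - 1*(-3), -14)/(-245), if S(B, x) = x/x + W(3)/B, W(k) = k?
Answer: -8/2695 ≈ -0.0029685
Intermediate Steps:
S(B, x) = 1 + 3/B (S(B, x) = x/x + 3/B = 1 + 3/B)
S(-14 - 1*(-3), -14)/(-245) = ((3 + (-14 - 1*(-3)))/(-14 - 1*(-3)))/(-245) = ((3 + (-14 + 3))/(-14 + 3))*(-1/245) = ((3 - 11)/(-11))*(-1/245) = -1/11*(-8)*(-1/245) = (8/11)*(-1/245) = -8/2695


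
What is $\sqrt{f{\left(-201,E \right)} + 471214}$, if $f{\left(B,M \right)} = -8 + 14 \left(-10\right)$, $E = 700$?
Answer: $\sqrt{471066} \approx 686.34$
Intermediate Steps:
$f{\left(B,M \right)} = -148$ ($f{\left(B,M \right)} = -8 - 140 = -148$)
$\sqrt{f{\left(-201,E \right)} + 471214} = \sqrt{-148 + 471214} = \sqrt{471066}$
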